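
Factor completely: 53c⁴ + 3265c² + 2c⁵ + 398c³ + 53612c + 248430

(2c + 13)(c + 13)(c + 15)(c² − 8c + 98)

Testing divisors of the constant over divisors of the leading coefficient, c = −15 is a root, so (c + 15) is a factor; dividing leaves 2c⁴ + 23c³ + 53c² + 2470c + 16562.
Continuing, c = −13 is a root, so (c + 13) divides it; the quotient is 2c³ − 3c² + 92c + 1274.
Continuing, c = −13/2 is a root, so (2c + 13) is a factor; dividing leaves c² − 8c + 98.
The quadratic c² − 8c + 98 has discriminant −328 < 0 and is irreducible over ℤ.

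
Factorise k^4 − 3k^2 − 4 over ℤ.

Substitute u = k^2 to get a quadratic in u, then factor.
k^2 − 4 is a difference of squares.
k^2 + 1 is irreducible over ℤ (sum of squares).

(k + 2)(k − 2)(k^2 + 1)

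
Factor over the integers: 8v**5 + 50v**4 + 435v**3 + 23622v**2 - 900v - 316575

Trying the rational-root candidates, v = -15 is a root, so (v + 15) divides it; the quotient is 8v**4 - 70v**3 + 1485v**2 + 1347v - 21105.
Then v = 7/2 is a root, so (2v - 7) is a factor; dividing leaves 4v**3 - 21v**2 + 669v + 3015.
Continuing, v = -15/4 is a root, giving the factor (4v + 15) and quotient v**2 - 9v + 201.
The quadratic v**2 - 9v + 201 has discriminant -723 < 0 and is irreducible over ℤ.

(2v - 7)(4v + 15)(v + 15)(v**2 - 9v + 201)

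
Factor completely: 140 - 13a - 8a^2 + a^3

Trying the rational-root candidates, a = 7 is a root, so (a - 7) divides it; the quotient is a^2 - a - 20.
The remaining quadratic factors as (a - 5)(a + 4).

(a + 4)(a - 5)(a - 7)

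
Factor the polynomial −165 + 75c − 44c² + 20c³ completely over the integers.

(5c − 11)(4c² + 15)

Group as (20c³ + 75c) + (−44c² − 165) = 5c(4c² + 15) − 11(4c² + 15).
Both groups share the factor (4c² + 15).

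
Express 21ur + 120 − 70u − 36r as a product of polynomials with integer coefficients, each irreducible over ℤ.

(3r − 10)(7u − 12)

Group as (21ur − 70u) + (−36r + 120) = 7u(3r − 10) − 12(3r − 10).
Both groups share the factor (3r − 10).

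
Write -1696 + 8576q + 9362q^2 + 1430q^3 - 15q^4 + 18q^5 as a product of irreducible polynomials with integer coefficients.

Trying the rational-root candidates, q = -4 is a root, giving the factor (q + 4) and quotient 18q^4 - 87q^3 + 1778q^2 + 2250q - 424.
Next, q = -4/3 is a root, so (3q + 4) divides it; the quotient is 6q^3 - 37q^2 + 642q - 106.
Next, q = 1/6 is a root, giving the factor (6q - 1) and quotient q^2 - 6q + 106.
The quadratic q^2 - 6q + 106 has discriminant -388 < 0 and is irreducible over ℤ.

(3q + 4)(6q - 1)(q + 4)(q^2 - 6q + 106)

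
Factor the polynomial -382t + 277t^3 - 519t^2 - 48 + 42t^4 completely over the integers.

Testing divisors of the constant over divisors of the leading coefficient, t = -1/6 is a root, so (6t + 1) is a factor; dividing leaves 7t^3 + 45t^2 - 94t - 48.
Next, t = 2 is a root, giving the factor (t - 2) and quotient 7t^2 + 59t + 24.
The remaining quadratic factors as (t + 8)(7t + 3).

(6t + 1)(7t + 3)(t + 8)(t - 2)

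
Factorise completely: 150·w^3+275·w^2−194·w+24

(5·w+12)·(5·w−2)·(6·w−1)

Trying the rational-root candidates, w = 2/5 is a root, so (5·w−2) is a factor; dividing leaves 30·w^2+67·w−12.
The remaining quadratic factors as (6·w−1)(5·w+12).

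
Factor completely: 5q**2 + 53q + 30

Need a pair with product 5·30 = 150 and sum 53: that's 50 and 3.
Split the middle term: 5q**2 + 50q + 3q + 30 = 5q(q + 10) + 3(q + 10).

(5q + 3)(q + 10)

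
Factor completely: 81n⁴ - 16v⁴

(3n)⁴ − (2v)⁴ = ((3n)² − (2v)²)((3n)² + (2v)²); the first factor splits again, the second (9n² + 4v²) is irreducible.

(3n + 2v)(3n - 2v)(9n² + 4v²)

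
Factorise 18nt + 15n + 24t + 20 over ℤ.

(3n + 4)(6t + 5)

Group as (18nt + 15n) + (24t + 20) = 3n(6t + 5) + 4(6t + 5).
Both groups share the factor (6t + 5).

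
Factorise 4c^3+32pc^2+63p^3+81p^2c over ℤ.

Group: 7p(9p^2+9pc+2c^2) + 2c(9p^2+9pc+2c^2); both groups contain (9p^2+9pc+2c^2), so (7p+2c) is a factor with cofactor 9p^2+9pc+2c^2.
The cofactor groups again: 9p^2+9pc+2c^2 = 3p(3p+c) + 2c(3p+c); both groups contain (3p+c), giving (3p+2c)(3p+c).

(3p+2c)(7p+2c)(3p+c)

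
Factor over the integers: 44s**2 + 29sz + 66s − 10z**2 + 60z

(11s + 10z)(4s − z + 6)

Group: 11s(4s − z + 6) + 10z(4s − z + 6); both groups contain (4s − z + 6).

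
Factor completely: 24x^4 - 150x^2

Every term has a factor of 6x^2. Then 4x^2 - 25 = (2x)² − (5)².

6x^2(2x + 5)(2x - 5)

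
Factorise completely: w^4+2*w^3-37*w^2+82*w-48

By the rational root theorem, w = 1 is a root, so (w-1) is a factor; dividing leaves w^3+3*w^2-34*w+48.
Then w = -8 is a root, so (w+8) is a factor; dividing leaves w^2-5*w+6.
The remaining quadratic factors as (w-3)(w-2).

(w+8)*(w-1)*(w-2)*(w-3)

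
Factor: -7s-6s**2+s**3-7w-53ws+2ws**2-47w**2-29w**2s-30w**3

-(5w-s+7)(6w+s+1)(w+s)

Group: 5w(-6w**2-7ws-w-s**2-s) + (-s+7)(-6w**2-7ws-w-s**2-s); both groups contain (-6w**2-7ws-w-s**2-s), so (5w-s+7) is a factor with cofactor -6w**2-7ws-w-s**2-s.
The cofactor groups again: -6w**2-7ws-w-s**2-s = -6w(w+s) + (-s-1)(w+s); both groups contain (w+s), giving -(6w+s+1)(w+s).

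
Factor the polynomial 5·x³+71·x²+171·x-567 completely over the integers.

Among the possible rational roots, x = -7 is a root, so (x+7) is a factor; dividing leaves 5·x²+36·x-81.
The remaining quadratic factors as (x+9)(5·x-9).

(5·x-9)·(x+7)·(x+9)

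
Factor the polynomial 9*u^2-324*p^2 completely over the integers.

9*(u-6*p)*(u+6*p)

Pull out the common factor 9; u^2-36*p^2 is a difference of squares.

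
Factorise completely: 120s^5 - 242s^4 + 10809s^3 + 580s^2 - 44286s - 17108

(4s + 7)(5s + 2)(6s - 13)(s^2 - 2s + 94)

By the rational root theorem, s = -2/5 is a root, so (5s + 2) divides it; the quotient is 24s^4 - 58s^3 + 2185s^2 - 758s - 8554.
Next, s = -7/4 is a root, so (4s + 7) divides it; the quotient is 6s^3 - 25s^2 + 590s - 1222.
Next, s = 13/6 is a root, so (6s - 13) divides it; the quotient is s^2 - 2s + 94.
The quadratic s^2 - 2s + 94 has discriminant -372 < 0 and is irreducible over ℤ.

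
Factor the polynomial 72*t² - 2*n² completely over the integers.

Every term has a factor of 2. Then 36*t² - n² = (6*t)² − (n)².

2*(6*t - n)*(6*t + n)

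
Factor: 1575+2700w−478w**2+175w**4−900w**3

(5w+3)(5w+7)(7w−15)(w−5)

Among the possible rational roots, w = 5 is a root, so (w−5) divides it; the quotient is 175w**3−25w**2−603w−315.
Then w = −7/5 is a root, giving the factor (5w+7) and quotient 35w**2−54w−45.
The remaining quadratic factors as (7w−15)(5w+3).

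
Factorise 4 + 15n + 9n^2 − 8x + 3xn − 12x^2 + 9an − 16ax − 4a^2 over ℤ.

−(4a + 4x + 3n + 4)(a + 3x − 3n − 1)

Group: −a(4a + 4x + 3n + 4) + (−3x + 3n + 1)(4a + 4x + 3n + 4); both groups contain (4a + 4x + 3n + 4).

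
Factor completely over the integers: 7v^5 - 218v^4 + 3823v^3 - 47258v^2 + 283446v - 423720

Trying the rational-root candidates, v = 15/7 is a root, so (7v - 15) is a factor; dividing leaves v^4 - 29v^3 + 484v^2 - 5714v + 28248.
Next, v = 11 is a root, so (v - 11) divides it; the quotient is v^3 - 18v^2 + 286v - 2568.
Then v = 12 is a root, so (v - 12) divides it; the quotient is v^2 - 6v + 214.
The quadratic v^2 - 6v + 214 has discriminant -820 < 0 and is irreducible over ℤ.

(7v - 15)(v - 11)(v - 12)(v^2 - 6v + 214)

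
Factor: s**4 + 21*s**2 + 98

Substitute u = s**2 to get a quadratic in u, then factor.
s**2 + 14 is irreducible over ℤ (always positive, so no real roots).
s**2 + 7 is irreducible over ℤ (always positive, so no real roots).

(s**2 + 14)*(s**2 + 7)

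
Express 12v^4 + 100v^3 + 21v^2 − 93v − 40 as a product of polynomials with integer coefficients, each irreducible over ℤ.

Among the possible rational roots, v = −5/6 is a root, so (6v + 5) divides it; the quotient is 2v^3 + 15v^2 − 9v − 8.
Next, v = −8 is a root, giving the factor (v + 8) and quotient 2v^2 − v − 1.
The remaining quadratic factors as (2v + 1)(v − 1).

(2v + 1)(6v + 5)(v + 8)(v − 1)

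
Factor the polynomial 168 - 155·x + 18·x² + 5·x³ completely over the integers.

(5·x - 7)·(x + 8)·(x - 3)

Among the possible rational roots, x = 7/5 is a root, so (5·x - 7) divides it; the quotient is x² + 5·x - 24.
The remaining quadratic factors as (x - 3)(x + 8).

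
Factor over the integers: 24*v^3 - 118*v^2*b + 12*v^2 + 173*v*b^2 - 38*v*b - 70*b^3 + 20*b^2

Group: 4*v*(6*v^2 - 19*v*b + 10*b^2) + (-7*b + 2)*(6*v^2 - 19*v*b + 10*b^2); both groups contain (6*v^2 - 19*v*b + 10*b^2), so (4*v - 7*b + 2) is a factor with cofactor 6*v^2 - 19*v*b + 10*b^2.
The cofactor groups again: 6*v^2 - 19*v*b + 10*b^2 = 3*v*(2*v - 5*b) - 2*b*(2*v - 5*b); both groups contain (2*v - 5*b), giving (3*v - 2*b)*(2*v - 5*b).

(3*v - 2*b)*(2*v - 5*b)*(4*v - 7*b + 2)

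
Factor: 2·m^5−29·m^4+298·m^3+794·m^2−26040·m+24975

(2·m+15)·(m−1)·(m−9)·(m^2−12·m+185)

By the rational root theorem, m = 1 is a root, so (m−1) divides it; the quotient is 2·m^4−27·m^3+271·m^2+1065·m−24975.
Then m = 9 is a root, so (m−9) divides it; the quotient is 2·m^3−9·m^2+190·m+2775.
Then m = −15/2 is a root, so (2·m+15) divides it; the quotient is m^2−12·m+185.
The quadratic m^2−12·m+185 has discriminant −596 < 0 and is irreducible over ℤ.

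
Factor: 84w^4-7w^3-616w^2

Pull out the common factor 7w^2, then factor the remaining trinomial.

7w^2(3w+8)(4w-11)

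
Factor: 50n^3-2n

2n(5n+1)(5n-1)

Pull out the common factor 2n; 25n^2-1 is a difference of squares.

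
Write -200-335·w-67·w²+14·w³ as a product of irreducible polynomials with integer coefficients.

(2·w+5)·(7·w+5)·(w-8)

Among the possible rational roots, w = -5/2 is a root, giving the factor (2·w+5) and quotient 7·w²-51·w-40.
The remaining quadratic factors as (w-8)(7·w+5).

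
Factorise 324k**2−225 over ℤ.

9(6k+5)(6k−5)

Pull out the common factor 9; 36k**2−25 is a difference of squares.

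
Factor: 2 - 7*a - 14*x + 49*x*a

Group as (49*x*a - 14*x) + (-7*a + 2) = 7*x*(7*a - 2) - (7*a - 2).
Both groups share the factor (7*a - 2).

(7*a - 2)*(7*x - 1)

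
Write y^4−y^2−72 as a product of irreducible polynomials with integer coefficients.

Substitute u = y^2 to get a quadratic in u, then factor.
y^2−9 is a difference of squares.
y^2+8 is irreducible over ℤ (always positive, so no real roots).

(y+3)*(y−3)*(y^2+8)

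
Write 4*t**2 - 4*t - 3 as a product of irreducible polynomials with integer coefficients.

(2*t + 1)*(2*t - 3)

Need a pair with product 4·(-3) = -12 and sum -4: that's -6 and 2.
Split the middle term: 4*t**2 - 6*t + 2*t - 3 = 2*t*(2*t - 3) + (2*t - 3).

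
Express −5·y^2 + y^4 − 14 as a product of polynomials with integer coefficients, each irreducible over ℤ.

Substitute u = y^2 to get a quadratic in u, then factor.
y^2 + 2 is irreducible over ℤ (always positive, so no real roots).
y^2 − 7 is irreducible over ℤ (7 is not a perfect square).

(y^2 + 2)·(y^2 − 7)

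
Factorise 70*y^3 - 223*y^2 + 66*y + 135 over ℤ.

Testing divisors of the constant over divisors of the leading coefficient, y = 9/7 is a root, giving the factor (7*y - 9) and quotient 10*y^2 - 19*y - 15.
The remaining quadratic factors as (5*y + 3)(2*y - 5).

(2*y - 5)*(5*y + 3)*(7*y - 9)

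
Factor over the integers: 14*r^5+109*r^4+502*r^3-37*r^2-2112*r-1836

(2*r+3)*(7*r+9)*(r-2)*(r^2+7*r+34)

Among the possible rational roots, r = -3/2 is a root, so (2*r+3) is a factor; dividing leaves 7*r^4+44*r^3+185*r^2-296*r-612.
Next, r = 2 is a root, so (r-2) is a factor; dividing leaves 7*r^3+58*r^2+301*r+306.
Continuing, r = -9/7 is a root, so (7*r+9) divides it; the quotient is r^2+7*r+34.
The quadratic r^2+7*r+34 has discriminant -87 < 0 and is irreducible over ℤ.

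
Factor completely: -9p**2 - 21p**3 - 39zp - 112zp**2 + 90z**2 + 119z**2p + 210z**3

Group: 5z(42z**2 + 49zp + 18z + 7p**2 + 3p) - 3p(42z**2 + 49zp + 18z + 7p**2 + 3p); both groups contain (42z**2 + 49zp + 18z + 7p**2 + 3p), so (5z - 3p) is a factor with cofactor 42z**2 + 49zp + 18z + 7p**2 + 3p.
The cofactor groups again: 42z**2 + 49zp + 18z + 7p**2 + 3p = 6z(7z + 7p + 3) + p(7z + 7p + 3); both groups contain (7z + 7p + 3), giving (6z + p)(7z + 7p + 3).

(5z - 3p)(7z + 7p + 3)(6z + p)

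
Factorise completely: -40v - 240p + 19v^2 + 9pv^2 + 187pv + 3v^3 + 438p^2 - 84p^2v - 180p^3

-(5p - v - 8)(6p + 3v - 5)(6p + v)

Group: 6p(-30p^2 - 9pv + 73p + 3v^2 + 19v - 40) + v(-30p^2 - 9pv + 73p + 3v^2 + 19v - 40); both groups contain (-30p^2 - 9pv + 73p + 3v^2 + 19v - 40), so (6p + v) is a factor with cofactor -30p^2 - 9pv + 73p + 3v^2 + 19v - 40.
The cofactor groups again: -30p^2 - 9pv + 73p + 3v^2 + 19v - 40 = -5p(6p + 3v - 5) + (v + 8)(6p + 3v - 5); both groups contain (6p + 3v - 5), giving -(5p - v - 8)(6p + 3v - 5).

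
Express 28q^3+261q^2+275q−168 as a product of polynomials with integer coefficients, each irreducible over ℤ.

Trying the rational-root candidates, q = 3/7 is a root, so (7q−3) divides it; the quotient is 4q^2+39q+56.
The remaining quadratic factors as (q+8)(4q+7).

(4q+7)(7q−3)(q+8)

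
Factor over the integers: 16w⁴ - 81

Write as (4w²)² − (9)², then factor 4w² - 9 once more.

(2w + 3)(2w - 3)(4w² + 9)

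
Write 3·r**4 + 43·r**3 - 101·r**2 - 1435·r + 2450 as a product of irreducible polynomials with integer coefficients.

By the rational root theorem, r = -14 is a root, so (r + 14) divides it; the quotient is 3·r**3 + r**2 - 115·r + 175.
Continuing, r = -7 is a root, so (r + 7) is a factor; dividing leaves 3·r**2 - 20·r + 25.
The remaining quadratic factors as (r - 5)(3·r - 5).

(3·r - 5)·(r + 14)·(r + 7)·(r - 5)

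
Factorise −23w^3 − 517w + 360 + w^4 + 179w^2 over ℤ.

By the rational root theorem, w = 9 is a root, so (w − 9) is a factor; dividing leaves w^3 − 14w^2 + 53w − 40.
Continuing, w = 8 is a root, so (w − 8) is a factor; dividing leaves w^2 − 6w + 5.
The remaining quadratic factors as (w − 1)(w − 5).

(w − 1)(w − 5)(w − 8)(w − 9)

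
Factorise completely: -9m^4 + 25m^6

m^4(5m + 3)(5m - 3)

Factor out m^4 first: what remains is 25m^2 - 9.
Recognize a difference of squares with the parts 5m and 3.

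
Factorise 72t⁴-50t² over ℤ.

2t²(6t+5)(6t-5)

Every term has a factor of 2t². Then 36t²-25 = (6t)² − (5)².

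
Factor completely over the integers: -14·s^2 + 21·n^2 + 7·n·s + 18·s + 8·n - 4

Group: 7·n·(3·n - 2·s + 2) + (7·s - 2)·(3·n - 2·s + 2); both groups contain (3·n - 2·s + 2).

(3·n - 2·s + 2)·(7·n + 7·s - 2)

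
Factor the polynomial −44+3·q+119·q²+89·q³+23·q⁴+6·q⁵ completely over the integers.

Testing divisors of the constant over divisors of the leading coefficient, q = −4/3 is a root, giving the factor (3·q+4) and quotient 2·q⁴+5·q³+23·q²+9·q−11.
Continuing, q = 1/2 is a root, so (2·q−1) divides it; the quotient is q³+3·q²+13·q+11.
Then q = −1 is a root, so (q+1) divides it; the quotient is q²+2·q+11.
The quadratic q²+2·q+11 has discriminant −40 < 0 and is irreducible over ℤ.

(2·q−1)·(3·q+4)·(q+1)·(q²+2·q+11)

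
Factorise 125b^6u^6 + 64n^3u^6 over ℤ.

u^6(4n + 5b^2)(16n^2 - 20nb^2 + 25b^4)

Every term has a factor of u^6; factoring it out leaves 64n^3 + 125b^6.
Recognize a sum of cubes with the parts 4n and 5b^2.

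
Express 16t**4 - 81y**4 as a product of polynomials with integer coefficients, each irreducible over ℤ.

Difference of squares twice: with A = 2t and B = 3y, A⁴ − B⁴ = (A² − B²)(A² + B²), and A² − B² factors again.

(2t + 3y)(2t - 3y)(4t**2 + 9y**2)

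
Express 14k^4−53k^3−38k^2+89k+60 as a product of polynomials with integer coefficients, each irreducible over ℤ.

Testing divisors of the constant over divisors of the leading coefficient, k = −1 is a root, giving the factor (k+1) and quotient 14k^3−67k^2+29k+60.
Then k = −5/7 is a root, giving the factor (7k+5) and quotient 2k^2−11k+12.
The remaining quadratic factors as (2k−3)(k−4).

(2k−3)(7k+5)(k+1)(k−4)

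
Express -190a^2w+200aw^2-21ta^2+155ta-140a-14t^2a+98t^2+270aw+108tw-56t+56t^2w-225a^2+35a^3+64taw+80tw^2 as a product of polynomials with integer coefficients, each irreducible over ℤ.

Group: 2t(-7ta+28tw+49t+7a^2-38aw-45a+40w^2+54w-28) + 5a(-7ta+28tw+49t+7a^2-38aw-45a+40w^2+54w-28); both groups contain (-7ta+28tw+49t+7a^2-38aw-45a+40w^2+54w-28), so (2t+5a) is a factor with cofactor -7ta+28tw+49t+7a^2-38aw-45a+40w^2+54w-28.
The cofactor groups again: -7ta+28tw+49t+7a^2-38aw-45a+40w^2+54w-28 = -a(7t-7a+10w-4) + (4w+7)(7t-7a+10w-4); both groups contain (7t-7a+10w-4), giving -(a-4w-7)(7t-7a+10w-4).

-(7t-7a+10w-4)(2t+5a)(a-4w-7)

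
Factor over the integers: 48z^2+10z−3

Need a pair with product 48·(−3) = −144 and sum 10: that's −8 and 18.
Split the middle term: 48z^2−8z + 18z−3 = 8z(6z−1) + 3(6z−1).

(6z−1)(8z+3)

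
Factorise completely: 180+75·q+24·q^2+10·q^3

Group as (10·q^3+75·q) + (24·q^2+180) = 5·q·(2·q^2+15) + 12·(2·q^2+15).
Both groups share the factor (2·q^2+15).

(5·q+12)·(2·q^2+15)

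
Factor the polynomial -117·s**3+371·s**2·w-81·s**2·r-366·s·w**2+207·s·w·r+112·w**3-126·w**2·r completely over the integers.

-(13·s-8·w+9·r)·(9·s-14·w)·(s-w)

Group: 9·s·(-13·s**2+21·s·w-9·s·r-8·w**2+9·w·r) - 14·w·(-13·s**2+21·s·w-9·s·r-8·w**2+9·w·r); both groups contain (-13·s**2+21·s·w-9·s·r-8·w**2+9·w·r), so (9·s-14·w) is a factor with cofactor -13·s**2+21·s·w-9·s·r-8·w**2+9·w·r.
The cofactor groups again: -13·s**2+21·s·w-9·s·r-8·w**2+9·w·r = -s·(13·s-8·w+9·r) + w·(13·s-8·w+9·r); both groups contain (13·s-8·w+9·r), giving -(s-w)·(13·s-8·w+9·r).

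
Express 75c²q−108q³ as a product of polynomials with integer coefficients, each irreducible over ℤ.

3q(5c+6q)(5c−6q)

Pull out the common factor 3q; 25c²−36q² is a difference of squares.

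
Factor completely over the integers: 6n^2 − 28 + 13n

(2n + 7)(3n − 4)

Need a pair with product 6·(−28) = −168 and sum 13: that's 21 and −8.
Split the middle term: 6n^2 + 21n − 8n − 28 = 3n(2n + 7) − 4(2n + 7).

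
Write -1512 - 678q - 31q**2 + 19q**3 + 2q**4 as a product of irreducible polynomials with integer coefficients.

Testing divisors of the constant over divisors of the leading coefficient, q = -9/2 is a root, so (2q + 9) divides it; the quotient is q**3 + 5q**2 - 38q - 168.
Then q = -7 is a root, giving the factor (q + 7) and quotient q**2 - 2q - 24.
The remaining quadratic factors as (q - 6)(q + 4).

(2q + 9)(q + 4)(q + 7)(q - 6)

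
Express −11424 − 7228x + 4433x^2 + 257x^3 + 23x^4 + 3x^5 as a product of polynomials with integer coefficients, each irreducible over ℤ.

(3x − 7)(x + 1)(x + 12)(x^2 − 3x + 136)

Among the possible rational roots, x = −1 is a root, so (x + 1) divides it; the quotient is 3x^4 + 20x^3 + 237x^2 + 4196x − 11424.
Continuing, x = −12 is a root, so (x + 12) is a factor; dividing leaves 3x^3 − 16x^2 + 429x − 952.
Then x = 7/3 is a root, giving the factor (3x − 7) and quotient x^2 − 3x + 136.
The quadratic x^2 − 3x + 136 has discriminant −535 < 0 and is irreducible over ℤ.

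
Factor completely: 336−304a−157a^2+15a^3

Trying the rational-root candidates, a = 12 is a root, so (a−12) divides it; the quotient is 15a^2+23a−28.
The remaining quadratic factors as (5a−4)(3a+7).

(3a+7)(5a−4)(a−12)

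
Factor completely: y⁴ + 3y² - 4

(y + 1)(y - 1)(y² + 4)

Substitute u = y² to get a quadratic in u, then factor.
y² - 1 is a difference of squares.
y² + 4 is irreducible over ℤ (sum of squares).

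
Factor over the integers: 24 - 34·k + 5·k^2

(5·k - 4)·(k - 6)

Need a pair with product 5·24 = 120 and sum -34: that's -4 and -30.
Split the middle term: 5·k^2 - 4·k - 30·k + 24 = k·(5·k - 4) - 6·(5·k - 4).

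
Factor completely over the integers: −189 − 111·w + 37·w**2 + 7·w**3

(7·w + 9)·(w + 7)·(w − 3)

Among the possible rational roots, w = −7 is a root, giving the factor (w + 7) and quotient 7·w**2 − 12·w − 27.
The remaining quadratic factors as (7·w + 9)(w − 3).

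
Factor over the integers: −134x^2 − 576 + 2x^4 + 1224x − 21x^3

Trying the rational-root candidates, x = 1/2 is a root, so (2x − 1) divides it; the quotient is x^3 − 10x^2 − 72x + 576.
Then x = 6 is a root, so (x − 6) divides it; the quotient is x^2 − 4x − 96.
The remaining quadratic factors as (x − 12)(x + 8).

(2x − 1)(x + 8)(x − 12)(x − 6)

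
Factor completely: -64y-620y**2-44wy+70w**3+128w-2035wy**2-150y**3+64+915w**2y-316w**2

(14w+y+4)(5w-10y-4)(w+15y-4)

Group: 5w(14w**2+211wy-52w+15y**2+56y-16) + (-10y-4)(14w**2+211wy-52w+15y**2+56y-16); both groups contain (14w**2+211wy-52w+15y**2+56y-16), so (5w-10y-4) is a factor with cofactor 14w**2+211wy-52w+15y**2+56y-16.
The cofactor groups again: 14w**2+211wy-52w+15y**2+56y-16 = 14w(w+15y-4) + (y+4)(w+15y-4); both groups contain (w+15y-4), giving (14w+y+4)(w+15y-4).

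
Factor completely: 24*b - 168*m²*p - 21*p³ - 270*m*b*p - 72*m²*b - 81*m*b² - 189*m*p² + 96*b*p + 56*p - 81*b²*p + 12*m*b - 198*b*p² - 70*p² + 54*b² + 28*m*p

-(3*b + 7*p)*(3*m + 3*p - 2)*(8*m + 9*b + p + 4)

Group: 8*m*(-9*m*b - 21*m*p - 9*b*p + 6*b - 21*p² + 14*p) + (9*b + p + 4)*(-9*m*b - 21*m*p - 9*b*p + 6*b - 21*p² + 14*p); both groups contain (-9*m*b - 21*m*p - 9*b*p + 6*b - 21*p² + 14*p), so (8*m + 9*b + p + 4) is a factor with cofactor -9*m*b - 21*m*p - 9*b*p + 6*b - 21*p² + 14*p.
The cofactor groups again: -9*m*b - 21*m*p - 9*b*p + 6*b - 21*p² + 14*p = -3*b*(3*m + 3*p - 2) - 7*p*(3*m + 3*p - 2); both groups contain (3*m + 3*p - 2), giving -(3*b + 7*p)*(3*m + 3*p - 2).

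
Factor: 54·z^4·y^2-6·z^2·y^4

6·y^2·z^2·(3·z-y)·(3·z+y)

Pull out the common factor 6·z^2·y^2; 9·z^2-y^2 is a difference of squares.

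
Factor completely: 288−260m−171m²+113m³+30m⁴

Testing divisors of the constant over divisors of the leading coefficient, m = 1 is a root, so (m−1) divides it; the quotient is 30m³+143m²−28m−288.
Then m = −9/2 is a root, so (2m+9) is a factor; dividing leaves 15m²+4m−32.
The remaining quadratic factors as (5m+8)(3m−4).

(2m+9)(3m−4)(5m+8)(m−1)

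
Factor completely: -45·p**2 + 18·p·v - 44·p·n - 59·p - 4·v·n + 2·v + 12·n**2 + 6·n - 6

-(9·p - 2·n + 1)·(5·p - 2·v + 6·n + 6)

Group: -5·p·(9·p - 2·n + 1) + (2·v - 6·n - 6)·(9·p - 2·n + 1); both groups contain (9·p - 2·n + 1).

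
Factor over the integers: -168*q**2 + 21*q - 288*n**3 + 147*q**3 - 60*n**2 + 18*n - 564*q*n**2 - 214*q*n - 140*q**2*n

(3*q - 8*n - 3)*(7*q + 6*n)*(7*q + 6*n - 1)

Group: 7*q*(21*q**2 - 38*q*n - 24*q - 48*n**2 - 10*n + 3) + 6*n*(21*q**2 - 38*q*n - 24*q - 48*n**2 - 10*n + 3); both groups contain (21*q**2 - 38*q*n - 24*q - 48*n**2 - 10*n + 3), so (7*q + 6*n) is a factor with cofactor 21*q**2 - 38*q*n - 24*q - 48*n**2 - 10*n + 3.
The cofactor groups again: 21*q**2 - 38*q*n - 24*q - 48*n**2 - 10*n + 3 = 3*q*(7*q + 6*n - 1) + (-8*n - 3)*(7*q + 6*n - 1); both groups contain (7*q + 6*n - 1), giving (3*q - 8*n - 3)*(7*q + 6*n - 1).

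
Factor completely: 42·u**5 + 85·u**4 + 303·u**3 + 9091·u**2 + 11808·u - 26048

Among the possible rational roots, u = -11/2 is a root, giving the factor (2·u + 11) and quotient 21·u**4 - 73·u**3 + 553·u**2 + 1504·u - 2368.
Then u = 8/7 is a root, so (7·u - 8) divides it; the quotient is 3·u**3 - 7·u**2 + 71·u + 296.
Then u = -8/3 is a root, giving the factor (3·u + 8) and quotient u**2 - 5·u + 37.
The quadratic u**2 - 5·u + 37 has discriminant -123 < 0 and is irreducible over ℤ.

(2·u + 11)·(3·u + 8)·(7·u - 8)·(u**2 - 5·u + 37)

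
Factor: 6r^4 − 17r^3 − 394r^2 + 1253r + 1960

(6r + 7)(r + 8)(r − 5)(r − 7)

Trying the rational-root candidates, r = −8 is a root, so (r + 8) divides it; the quotient is 6r^3 − 65r^2 + 126r + 245.
Then r = 7 is a root, so (r − 7) divides it; the quotient is 6r^2 − 23r − 35.
The remaining quadratic factors as (6r + 7)(r − 5).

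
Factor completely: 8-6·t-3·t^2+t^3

Among the possible rational roots, t = -2 is a root, giving the factor (t+2) and quotient t^2-5·t+4.
The remaining quadratic factors as (t-1)(t-4).

(t+2)·(t-1)·(t-4)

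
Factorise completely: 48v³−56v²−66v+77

(6v−7)(8v²−11)

Group as (48v³−66v) + (−56v²+77) = 6v(8v²−11) − 7(8v²−11).
Both groups share the factor (8v²−11).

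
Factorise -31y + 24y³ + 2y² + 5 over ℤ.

(4y + 5)(6y - 1)(y - 1)

Testing divisors of the constant over divisors of the leading coefficient, y = 1 is a root, so (y - 1) is a factor; dividing leaves 24y² + 26y - 5.
The remaining quadratic factors as (6y - 1)(4y + 5).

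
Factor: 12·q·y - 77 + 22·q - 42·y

(2·q - 7)·(6·y + 11)

Group as (12·q·y + 22·q) + (-42·y - 77) = 2·q·(6·y + 11) - 7·(6·y + 11).
Both groups share the factor (6·y + 11).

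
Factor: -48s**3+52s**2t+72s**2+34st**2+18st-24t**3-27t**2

-(2s-t)(4s+3t)(6s-8t-9)

Group: 6s(-8s**2-2st+3t**2) + (-8t-9)(-8s**2-2st+3t**2); both groups contain (-8s**2-2st+3t**2), so (6s-8t-9) is a factor with cofactor -8s**2-2st+3t**2.
The cofactor groups again: -8s**2-2st+3t**2 = -2s(4s+3t) + t(4s+3t); both groups contain (4s+3t), giving -(2s-t)(4s+3t).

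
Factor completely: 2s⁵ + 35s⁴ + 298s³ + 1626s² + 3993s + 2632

Among the possible rational roots, s = −1 is a root, so (s + 1) divides it; the quotient is 2s⁴ + 33s³ + 265s² + 1361s + 2632.
Continuing, s = −8 is a root, so (s + 8) is a factor; dividing leaves 2s³ + 17s² + 129s + 329.
Next, s = −7/2 is a root, giving the factor (2s + 7) and quotient s² + 5s + 47.
The quadratic s² + 5s + 47 has discriminant −163 < 0 and is irreducible over ℤ.

(2s + 7)(s + 1)(s + 8)(s² + 5s + 47)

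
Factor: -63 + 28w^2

7(2w + 3)(2w - 3)

Every term has a factor of 7. Then 4w^2 - 9 = (2w)² − (3)².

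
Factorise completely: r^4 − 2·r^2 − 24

(r^2 + 4)·(r^2 − 6)

Substitute u = r^2 to get a quadratic in u, then factor.
r^2 − 6 is irreducible over ℤ (6 is not a perfect square).
r^2 + 4 is irreducible over ℤ (sum of squares).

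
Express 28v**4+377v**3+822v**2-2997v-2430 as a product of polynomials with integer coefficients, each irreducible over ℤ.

(4v-9)(7v+5)(v+6)(v+9)

Testing divisors of the constant over divisors of the leading coefficient, v = -5/7 is a root, so (7v+5) divides it; the quotient is 4v**3+51v**2+81v-486.
Continuing, v = -9 is a root, so (v+9) is a factor; dividing leaves 4v**2+15v-54.
The remaining quadratic factors as (4v-9)(v+6).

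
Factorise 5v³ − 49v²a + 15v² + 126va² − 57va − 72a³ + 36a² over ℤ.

(v − 3a)(5v − 4a)(v − 6a + 3)

Group: v(5v² − 34va + 15v + 24a² − 12a) − 3a(5v² − 34va + 15v + 24a² − 12a); both groups contain (5v² − 34va + 15v + 24a² − 12a), so (v − 3a) is a factor with cofactor 5v² − 34va + 15v + 24a² − 12a.
The cofactor groups again: 5v² − 34va + 15v + 24a² − 12a = v(5v − 4a) + (−6a + 3)(5v − 4a); both groups contain (5v − 4a), giving (v − 6a + 3)(5v − 4a).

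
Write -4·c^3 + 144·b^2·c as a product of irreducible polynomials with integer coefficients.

4·c·(6·b + c)·(6·b - c)

Every term has a factor of 4·c. Then 36·b^2 - c^2 = (6·b)² − (c)².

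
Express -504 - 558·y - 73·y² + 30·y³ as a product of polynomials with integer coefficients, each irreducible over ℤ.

(5·y + 12)·(6·y + 7)·(y - 6)

Among the possible rational roots, y = -12/5 is a root, giving the factor (5·y + 12) and quotient 6·y² - 29·y - 42.
The remaining quadratic factors as (6·y + 7)(y - 6).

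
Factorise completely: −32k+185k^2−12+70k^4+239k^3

(2k+3)(5k+1)(7k−2)(k+2)

Testing divisors of the constant over divisors of the leading coefficient, k = −3/2 is a root, so (2k+3) divides it; the quotient is 35k^3+67k^2−8k−4.
Continuing, k = −2 is a root, so (k+2) is a factor; dividing leaves 35k^2−3k−2.
The remaining quadratic factors as (5k+1)(7k−2).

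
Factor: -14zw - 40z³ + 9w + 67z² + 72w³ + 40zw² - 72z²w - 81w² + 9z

-(8z - 8w + 1)(5z + 9w - 9)(z + w)

Group: 5z(-8z² - z + 8w² - w) + (9w - 9)(-8z² - z + 8w² - w); both groups contain (-8z² - z + 8w² - w), so (5z + 9w - 9) is a factor with cofactor -8z² - z + 8w² - w.
The cofactor groups again: -8z² - z + 8w² - w = -8z(z + w) + (8w - 1)(z + w); both groups contain (z + w), giving -(8z - 8w + 1)(z + w).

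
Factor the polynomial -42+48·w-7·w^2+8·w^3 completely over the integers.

(8·w-7)·(w^2+6)

Group as (8·w^3+48·w) + (-7·w^2-42) = 8·w·(w^2+6) - 7·(w^2+6).
Both groups share the factor (w^2+6).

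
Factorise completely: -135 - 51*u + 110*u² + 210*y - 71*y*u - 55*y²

-(11*y - 10*u - 9)*(5*y + 11*u - 15)

Group: -11*y*(5*y + 11*u - 15) + (10*u + 9)*(5*y + 11*u - 15); both groups contain (5*y + 11*u - 15).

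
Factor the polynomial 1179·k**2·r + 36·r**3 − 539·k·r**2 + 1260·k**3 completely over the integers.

(12·k − r)·(15·k − 4·r)·(7·k + 9·r)

Group: 15·k·(84·k**2 + 101·k·r − 9·r**2) − 4·r·(84·k**2 + 101·k·r − 9·r**2); both groups contain (84·k**2 + 101·k·r − 9·r**2), so (15·k − 4·r) is a factor with cofactor 84·k**2 + 101·k·r − 9·r**2.
The cofactor groups again: 84·k**2 + 101·k·r − 9·r**2 = 12·k·(7·k + 9·r) − r·(7·k + 9·r); both groups contain (7·k + 9·r), giving (12·k − r)·(7·k + 9·r).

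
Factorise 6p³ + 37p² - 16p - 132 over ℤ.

Trying the rational-root candidates, p = -2 is a root, giving the factor (p + 2) and quotient 6p² + 25p - 66.
The remaining quadratic factors as (p + 6)(6p - 11).

(6p - 11)(p + 2)(p + 6)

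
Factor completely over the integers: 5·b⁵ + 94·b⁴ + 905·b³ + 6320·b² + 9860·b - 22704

(5·b - 6)·(b + 11)·(b + 4)·(b² + 5·b + 86)

Trying the rational-root candidates, b = -11 is a root, so (b + 11) is a factor; dividing leaves 5·b⁴ + 39·b³ + 476·b² + 1084·b - 2064.
Next, b = -4 is a root, giving the factor (b + 4) and quotient 5·b³ + 19·b² + 400·b - 516.
Then b = 6/5 is a root, so (5·b - 6) divides it; the quotient is b² + 5·b + 86.
The quadratic b² + 5·b + 86 has discriminant -319 < 0 and is irreducible over ℤ.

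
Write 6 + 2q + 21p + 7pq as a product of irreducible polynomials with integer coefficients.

Group as (7pq + 21p) + (2q + 6) = 7p(q + 3) + 2(q + 3).
Both groups share the factor (q + 3).

(7p + 2)(q + 3)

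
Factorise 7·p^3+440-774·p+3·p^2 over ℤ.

Among the possible rational roots, p = 4/7 is a root, so (7·p-4) divides it; the quotient is p^2+p-110.
The remaining quadratic factors as (p-10)(p+11).

(7·p-4)·(p+11)·(p-10)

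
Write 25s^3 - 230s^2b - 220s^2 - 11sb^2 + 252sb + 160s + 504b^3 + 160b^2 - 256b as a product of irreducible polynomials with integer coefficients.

Group: s(25s^2 - 5sb - 20s - 56b^2 + 32b) + (-9b - 8)(25s^2 - 5sb - 20s - 56b^2 + 32b); both groups contain (25s^2 - 5sb - 20s - 56b^2 + 32b), so (s - 9b - 8) is a factor with cofactor 25s^2 - 5sb - 20s - 56b^2 + 32b.
The cofactor groups again: 25s^2 - 5sb - 20s - 56b^2 + 32b = 5s(5s + 7b - 4) - 8b(5s + 7b - 4); both groups contain (5s + 7b - 4), giving (5s - 8b)(5s + 7b - 4).

(5s - 8b)(s - 9b - 8)(5s + 7b - 4)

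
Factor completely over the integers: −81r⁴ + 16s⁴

Difference of squares twice: with A = 2s and B = 3r, A⁴ − B⁴ = (A² − B²)(A² + B²), and A² − B² factors again.

(2s − 3r)(2s + 3r)(4s² + 9r²)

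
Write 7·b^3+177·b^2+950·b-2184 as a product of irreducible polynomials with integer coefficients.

Among the possible rational roots, b = -14 is a root, so (b+14) is a factor; dividing leaves 7·b^2+79·b-156.
The remaining quadratic factors as (b+13)(7·b-12).

(7·b-12)·(b+13)·(b+14)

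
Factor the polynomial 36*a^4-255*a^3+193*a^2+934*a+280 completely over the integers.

Testing divisors of the constant over divisors of the leading coefficient, a = -5/4 is a root, so (4*a+5) divides it; the quotient is 9*a^3-75*a^2+142*a+56.
Continuing, a = 14/3 is a root, so (3*a-14) divides it; the quotient is 3*a^2-11*a-4.
The remaining quadratic factors as (3*a+1)(a-4).

(3*a+1)*(3*a-14)*(4*a+5)*(a-4)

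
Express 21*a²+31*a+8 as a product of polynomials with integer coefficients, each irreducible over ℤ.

Need a pair with product 21·8 = 168 and sum 31: that's 24 and 7.
Split the middle term: 21*a²+24*a + 7*a+8 = 3*a*(7*a+8) + (7*a+8).

(3*a+1)*(7*a+8)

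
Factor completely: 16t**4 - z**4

(2t)⁴ − (z)⁴ = ((2t)² − (z)²)((2t)² + (z)²); the first factor splits again, the second (4t**2 + z**2) is irreducible.

(2t + z)(2t - z)(4t**2 + z**2)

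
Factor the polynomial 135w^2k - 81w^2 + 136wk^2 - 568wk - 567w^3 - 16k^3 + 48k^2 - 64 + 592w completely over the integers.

-(7w - 4k + 8)(9w - k - 1)(9w + 4k - 8)

Group: 9w(-63w^2 + 8wk - 16w + 16k^2 - 64k + 64) + (-k - 1)(-63w^2 + 8wk - 16w + 16k^2 - 64k + 64); both groups contain (-63w^2 + 8wk - 16w + 16k^2 - 64k + 64), so (9w - k - 1) is a factor with cofactor -63w^2 + 8wk - 16w + 16k^2 - 64k + 64.
The cofactor groups again: -63w^2 + 8wk - 16w + 16k^2 - 64k + 64 = -9w(7w - 4k + 8) + (-4k + 8)(7w - 4k + 8); both groups contain (7w - 4k + 8), giving -(9w + 4k - 8)(7w - 4k + 8).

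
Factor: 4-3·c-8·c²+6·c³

(3·c-4)·(2·c²-1)

Group as (6·c³-3·c) + (-8·c²+4) = 3·c·(2·c²-1) - 4·(2·c²-1).
Both groups share the factor (2·c²-1).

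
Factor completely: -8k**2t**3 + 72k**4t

8k**2t(3k + t)(3k - t)

Pull out the common factor 8k**2t; 9k**2 - t**2 is a difference of squares.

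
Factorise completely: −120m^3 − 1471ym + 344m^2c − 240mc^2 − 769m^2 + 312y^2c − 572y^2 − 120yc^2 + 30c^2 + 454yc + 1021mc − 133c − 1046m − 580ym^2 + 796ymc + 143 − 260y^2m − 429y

−(13y + 3m − 5c + 13)(5m − 6c + 11)(4y + 8m − 1)

Group: 5m(−52y^2 − 116ym + 20yc − 39y − 24m^2 + 40mc − 101m − 5c + 13) + (−6c + 11)(−52y^2 − 116ym + 20yc − 39y − 24m^2 + 40mc − 101m − 5c + 13); both groups contain (−52y^2 − 116ym + 20yc − 39y − 24m^2 + 40mc − 101m − 5c + 13), so (5m − 6c + 11) is a factor with cofactor −52y^2 − 116ym + 20yc − 39y − 24m^2 + 40mc − 101m − 5c + 13.
The cofactor groups again: −52y^2 − 116ym + 20yc − 39y − 24m^2 + 40mc − 101m − 5c + 13 = −13y(4y + 8m − 1) + (−3m + 5c − 13)(4y + 8m − 1); both groups contain (4y + 8m − 1), giving −(13y + 3m − 5c + 13)(4y + 8m − 1).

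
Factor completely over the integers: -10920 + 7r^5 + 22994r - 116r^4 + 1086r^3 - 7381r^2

(7r - 4)(r - 6)(r - 7)(r^2 - 3r + 65)

Testing divisors of the constant over divisors of the leading coefficient, r = 6 is a root, so (r - 6) divides it; the quotient is 7r^4 - 74r^3 + 642r^2 - 3529r + 1820.
Then r = 4/7 is a root, giving the factor (7r - 4) and quotient r^3 - 10r^2 + 86r - 455.
Next, r = 7 is a root, giving the factor (r - 7) and quotient r^2 - 3r + 65.
The quadratic r^2 - 3r + 65 has discriminant -251 < 0 and is irreducible over ℤ.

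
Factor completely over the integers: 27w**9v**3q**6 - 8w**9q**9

Every term has a factor of w**9q**6; factoring it out leaves 27v**3 - 8q**3.
Recognize a difference of cubes with the parts 3v and 2q.

q**6w**9(3v - 2q)(9v**2 + 6vq + 4q**2)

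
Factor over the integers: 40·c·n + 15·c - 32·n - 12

(5·c - 4)·(8·n + 3)

Group as (40·c·n + 15·c) + (-32·n - 12) = 5·c·(8·n + 3) - 4·(8·n + 3).
Both groups share the factor (8·n + 3).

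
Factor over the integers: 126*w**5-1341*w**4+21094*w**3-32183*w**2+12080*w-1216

(3*w-1)*(6*w-1)*(7*w-8)*(w**2-9*w+152)

Trying the rational-root candidates, w = 8/7 is a root, so (7*w-8) divides it; the quotient is 18*w**4-171*w**3+2818*w**2-1377*w+152.
Then w = 1/6 is a root, so (6*w-1) is a factor; dividing leaves 3*w**3-28*w**2+465*w-152.
Then w = 1/3 is a root, so (3*w-1) divides it; the quotient is w**2-9*w+152.
The quadratic w**2-9*w+152 has discriminant -527 < 0 and is irreducible over ℤ.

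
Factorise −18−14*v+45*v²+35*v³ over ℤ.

(7*v+9)*(5*v²−2)

Group as (35*v³−14*v) + (45*v²−18) = 7*v*(5*v²−2) + 9*(5*v²−2).
Both groups share the factor (5*v²−2).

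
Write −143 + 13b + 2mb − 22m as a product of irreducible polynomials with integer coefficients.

Group as (2mb − 22m) + (13b − 143) = 2m(b − 11) + 13(b − 11).
Both groups share the factor (b − 11).

(2m + 13)(b − 11)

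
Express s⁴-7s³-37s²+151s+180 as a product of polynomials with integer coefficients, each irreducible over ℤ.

By the rational root theorem, s = -1 is a root, giving the factor (s+1) and quotient s³-8s²-29s+180.
Continuing, s = 9 is a root, so (s-9) divides it; the quotient is s²+s-20.
The remaining quadratic factors as (s+5)(s-4).

(s+1)(s+5)(s-4)(s-9)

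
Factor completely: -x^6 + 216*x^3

Every term has a factor of x^3; factoring it out leaves -x^3 + 216.
Recognize a difference of cubes with the parts 6 and x.

-x^3*(x - 6)*(x^2 + 6*x + 36)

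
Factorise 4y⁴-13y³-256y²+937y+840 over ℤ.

Among the possible rational roots, y = -8 is a root, giving the factor (y+8) and quotient 4y³-45y²+104y+105.
Continuing, y = -3/4 is a root, so (4y+3) divides it; the quotient is y²-12y+35.
The remaining quadratic factors as (y-5)(y-7).

(4y+3)(y+8)(y-5)(y-7)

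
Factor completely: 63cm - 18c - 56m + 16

(7m - 2)(9c - 8)

Group as (63cm - 18c) + (-56m + 16) = 9c(7m - 2) - 8(7m - 2).
Both groups share the factor (7m - 2).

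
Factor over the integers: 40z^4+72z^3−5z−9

Group as (40z^4−5z) + (72z^3−9) = 5z(8z^3−1) + 9(8z^3−1).
Both groups share the factor (8z^3−1).

(2z−1)(5z+9)(4z^2+2z+1)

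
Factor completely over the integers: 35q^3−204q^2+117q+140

(5q−7)(7q+4)(q−5)

Among the possible rational roots, q = −4/7 is a root, so (7q+4) divides it; the quotient is 5q^2−32q+35.
The remaining quadratic factors as (5q−7)(q−5).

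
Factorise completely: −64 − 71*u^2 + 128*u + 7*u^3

(7*u − 8)*(u − 1)*(u − 8)

Testing divisors of the constant over divisors of the leading coefficient, u = 8/7 is a root, giving the factor (7*u − 8) and quotient u^2 − 9*u + 8.
The remaining quadratic factors as (u − 8)(u − 1).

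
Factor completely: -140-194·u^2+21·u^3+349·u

Among the possible rational roots, u = 7 is a root, so (u-7) is a factor; dividing leaves 21·u^2-47·u+20.
The remaining quadratic factors as (7·u-4)(3·u-5).

(3·u-5)·(7·u-4)·(u-7)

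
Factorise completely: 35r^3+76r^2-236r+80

(5r-2)(7r-10)(r+4)

Testing divisors of the constant over divisors of the leading coefficient, r = -4 is a root, so (r+4) divides it; the quotient is 35r^2-64r+20.
The remaining quadratic factors as (5r-2)(7r-10).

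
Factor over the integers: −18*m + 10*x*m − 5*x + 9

(2*m − 1)*(5*x − 9)

Group as (10*x*m − 5*x) + (−18*m + 9) = 5*x*(2*m − 1) − 9*(2*m − 1).
Both groups share the factor (2*m − 1).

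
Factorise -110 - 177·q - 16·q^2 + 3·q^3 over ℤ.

By the rational root theorem, q = 11 is a root, giving the factor (q - 11) and quotient 3·q^2 + 17·q + 10.
The remaining quadratic factors as (q + 5)(3·q + 2).

(3·q + 2)·(q + 5)·(q - 11)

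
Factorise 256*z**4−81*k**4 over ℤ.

(4*z−3*k)*(4*z+3*k)*(16*z**2+9*k**2)

(4*z)⁴ − (3*k)⁴ = ((4*z)² − (3*k)²)((4*z)² + (3*k)²); the first factor splits again, the second (16*z**2+9*k**2) is irreducible.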